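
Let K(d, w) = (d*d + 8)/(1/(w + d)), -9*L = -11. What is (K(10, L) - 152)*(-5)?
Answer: -5300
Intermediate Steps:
L = 11/9 (L = -1/9*(-11) = 11/9 ≈ 1.2222)
K(d, w) = (8 + d**2)*(d + w) (K(d, w) = (d**2 + 8)/(1/(d + w)) = (8 + d**2)*(d + w))
(K(10, L) - 152)*(-5) = ((10**3 + 8*10 + 8*(11/9) + (11/9)*10**2) - 152)*(-5) = ((1000 + 80 + 88/9 + (11/9)*100) - 152)*(-5) = ((1000 + 80 + 88/9 + 1100/9) - 152)*(-5) = (1212 - 152)*(-5) = 1060*(-5) = -5300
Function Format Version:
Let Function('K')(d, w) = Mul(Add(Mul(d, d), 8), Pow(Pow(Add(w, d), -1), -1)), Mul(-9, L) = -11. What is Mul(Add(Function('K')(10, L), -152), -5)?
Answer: -5300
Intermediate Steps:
L = Rational(11, 9) (L = Mul(Rational(-1, 9), -11) = Rational(11, 9) ≈ 1.2222)
Function('K')(d, w) = Mul(Add(8, Pow(d, 2)), Add(d, w)) (Function('K')(d, w) = Mul(Add(Pow(d, 2), 8), Pow(Pow(Add(d, w), -1), -1)) = Mul(Add(8, Pow(d, 2)), Add(d, w)))
Mul(Add(Function('K')(10, L), -152), -5) = Mul(Add(Add(Pow(10, 3), Mul(8, 10), Mul(8, Rational(11, 9)), Mul(Rational(11, 9), Pow(10, 2))), -152), -5) = Mul(Add(Add(1000, 80, Rational(88, 9), Mul(Rational(11, 9), 100)), -152), -5) = Mul(Add(Add(1000, 80, Rational(88, 9), Rational(1100, 9)), -152), -5) = Mul(Add(1212, -152), -5) = Mul(1060, -5) = -5300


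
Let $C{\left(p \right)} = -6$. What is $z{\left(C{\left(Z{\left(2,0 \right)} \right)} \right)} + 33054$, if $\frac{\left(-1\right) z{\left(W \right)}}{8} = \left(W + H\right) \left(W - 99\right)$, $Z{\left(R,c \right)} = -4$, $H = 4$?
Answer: $31374$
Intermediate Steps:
$z{\left(W \right)} = - 8 \left(-99 + W\right) \left(4 + W\right)$ ($z{\left(W \right)} = - 8 \left(W + 4\right) \left(W - 99\right) = - 8 \left(4 + W\right) \left(-99 + W\right) = - 8 \left(-99 + W\right) \left(4 + W\right)$)
$z{\left(C{\left(Z{\left(2,0 \right)} \right)} \right)} + 33054 = \left(3168 - 8 \left(-6\right)^{2} + 760 \left(-6\right)\right) + 33054 = \left(3168 - 288 - 4560\right) + 33054 = -1680 + 33054 = 31374$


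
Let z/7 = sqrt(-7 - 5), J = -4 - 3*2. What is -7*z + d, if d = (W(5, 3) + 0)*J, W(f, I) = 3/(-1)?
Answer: 30 - 98*I*sqrt(3) ≈ 30.0 - 169.74*I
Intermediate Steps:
J = -10 (J = -4 - 6 = -10)
W(f, I) = -3 (W(f, I) = 3*(-1) = -3)
d = 30 (d = (-3 + 0)*(-10) = -3*(-10) = 30)
z = 14*I*sqrt(3) (z = 7*sqrt(-7 - 5) = 7*sqrt(-12) = 7*(2*I*sqrt(3)) = 14*I*sqrt(3) ≈ 24.249*I)
-7*z + d = -98*I*sqrt(3) + 30 = 30 - 98*I*sqrt(3)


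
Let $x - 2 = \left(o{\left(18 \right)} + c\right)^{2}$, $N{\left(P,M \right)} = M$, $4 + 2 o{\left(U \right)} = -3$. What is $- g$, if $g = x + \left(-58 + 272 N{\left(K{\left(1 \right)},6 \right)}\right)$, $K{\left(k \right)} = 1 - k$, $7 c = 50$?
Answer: $- \frac{311497}{196} \approx -1589.3$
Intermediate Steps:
$c = \frac{50}{7}$ ($c = \frac{1}{7} \cdot 50 = \frac{50}{7} \approx 7.1429$)
$o{\left(U \right)} = - \frac{7}{2}$ ($o{\left(U \right)} = -2 + \frac{1}{2} \left(-3\right) = -2 - \frac{3}{2} = - \frac{7}{2}$)
$x = \frac{2993}{196}$ ($x = 2 + \left(- \frac{7}{2} + \frac{50}{7}\right)^{2} = 2 + \left(\frac{51}{14}\right)^{2} = 2 + \frac{2601}{196} = \frac{2993}{196} \approx 15.27$)
$g = \frac{311497}{196}$ ($g = \frac{2993}{196} + \left(-58 + 272 \cdot 6\right) = \frac{2993}{196} + \left(-58 + 1632\right) = \frac{2993}{196} + 1574 = \frac{311497}{196} \approx 1589.3$)
$- g = \left(-1\right) \frac{311497}{196} = - \frac{311497}{196}$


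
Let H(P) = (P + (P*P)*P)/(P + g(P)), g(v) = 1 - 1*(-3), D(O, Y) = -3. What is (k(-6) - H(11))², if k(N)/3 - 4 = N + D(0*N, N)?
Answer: 2455489/225 ≈ 10913.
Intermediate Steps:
k(N) = 3 + 3*N (k(N) = 12 + 3*(N - 3) = 12 + 3*(-3 + N) = 12 + (-9 + 3*N) = 3 + 3*N)
g(v) = 4 (g(v) = 1 + 3 = 4)
H(P) = (P + P³)/(4 + P) (H(P) = (P + (P*P)*P)/(P + 4) = (P + P²*P)/(4 + P) = (P + P³)/(4 + P))
(k(-6) - H(11))² = ((3 + 3*(-6)) - (11 + 11³)/(4 + 11))² = ((3 - 18) - (11 + 1331)/15)² = (-15 - 1342/15)² = (-1567/15)² = 2455489/225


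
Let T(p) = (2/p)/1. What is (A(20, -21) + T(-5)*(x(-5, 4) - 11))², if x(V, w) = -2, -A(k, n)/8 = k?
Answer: 599076/25 ≈ 23963.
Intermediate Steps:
A(k, n) = -8*k
T(p) = 2/p (T(p) = (2/p)*1 = 2/p)
(A(20, -21) + T(-5)*(x(-5, 4) - 11))² = (-8*20 + (2/(-5))*(-2 - 11))² = (-160 + (2*(-⅕))*(-13))² = (-160 - ⅖*(-13))² = (-160 + 26/5)² = (-774/5)² = 599076/25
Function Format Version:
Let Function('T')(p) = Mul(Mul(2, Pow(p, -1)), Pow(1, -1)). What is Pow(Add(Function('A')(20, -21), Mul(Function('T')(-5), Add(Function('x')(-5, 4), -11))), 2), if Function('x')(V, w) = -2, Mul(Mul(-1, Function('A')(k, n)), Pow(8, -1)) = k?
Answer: Rational(599076, 25) ≈ 23963.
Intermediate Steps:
Function('A')(k, n) = Mul(-8, k)
Function('T')(p) = Mul(2, Pow(p, -1)) (Function('T')(p) = Mul(Mul(2, Pow(p, -1)), 1) = Mul(2, Pow(p, -1)))
Pow(Add(Function('A')(20, -21), Mul(Function('T')(-5), Add(Function('x')(-5, 4), -11))), 2) = Pow(Add(Mul(-8, 20), Mul(Mul(2, Pow(-5, -1)), Add(-2, -11))), 2) = Pow(Add(-160, Mul(Mul(2, Rational(-1, 5)), -13)), 2) = Pow(Add(-160, Mul(Rational(-2, 5), -13)), 2) = Pow(Add(-160, Rational(26, 5)), 2) = Pow(Rational(-774, 5), 2) = Rational(599076, 25)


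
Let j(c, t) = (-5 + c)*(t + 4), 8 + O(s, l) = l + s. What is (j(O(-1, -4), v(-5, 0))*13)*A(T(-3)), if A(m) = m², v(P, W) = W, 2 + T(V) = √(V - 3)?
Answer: 1872 + 3744*I*√6 ≈ 1872.0 + 9170.9*I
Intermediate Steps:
O(s, l) = -8 + l + s (O(s, l) = -8 + (l + s) = -8 + l + s)
T(V) = -2 + √(-3 + V) (T(V) = -2 + √(V - 3) = -2 + √(-3 + V))
j(c, t) = (-5 + c)*(4 + t)
(j(O(-1, -4), v(-5, 0))*13)*A(T(-3)) = ((-20 - 5*0 + 4*(-8 - 4 - 1) + (-8 - 4 - 1)*0)*13)*(-2 + √(-3 - 3))² = ((-20 + 0 + 4*(-13) - 13*0)*13)*(-2 + √(-6))² = ((-20 + 0 - 52 + 0)*13)*(-2 + I*√6)² = (-72*13)*(-2 + I*√6)² = -936*(-2 + I*√6)²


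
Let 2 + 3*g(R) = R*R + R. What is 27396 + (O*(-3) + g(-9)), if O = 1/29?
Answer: 2385473/87 ≈ 27419.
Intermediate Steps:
O = 1/29 ≈ 0.034483
g(R) = -⅔ + R/3 + R²/3 (g(R) = -⅔ + (R*R + R)/3 = -⅔ + (R² + R)/3 = -⅔ + (R + R²)/3 = -⅔ + (R/3 + R²/3) = -⅔ + R/3 + R²/3)
27396 + (O*(-3) + g(-9)) = 27396 + ((1/29)*(-3) + (-⅔ + (⅓)*(-9) + (⅓)*(-9)²)) = 27396 + (-3/29 + (-⅔ - 3 + (⅓)*81)) = 27396 + (-3/29 + (-⅔ - 3 + 27)) = 27396 + (-3/29 + 70/3) = 27396 + 2021/87 = 2385473/87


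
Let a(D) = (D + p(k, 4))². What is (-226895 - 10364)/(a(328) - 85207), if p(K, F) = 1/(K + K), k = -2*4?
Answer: -60738304/5718017 ≈ -10.622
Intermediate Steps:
k = -8
p(K, F) = 1/(2*K)
a(D) = (-1/16 + D)² (a(D) = (D + (½)/(-8))² = (D + (½)*(-⅛))² = (D - 1/16)² = (-1/16 + D)²)
(-226895 - 10364)/(a(328) - 85207) = (-226895 - 10364)/((-1 + 16*328)²/256 - 85207) = -237259/((-1 + 5248)²/256 - 85207) = -237259/((1/256)*5247² - 85207) = -237259/((1/256)*27531009 - 85207) = -237259/(27531009/256 - 85207) = -237259/5718017/256 = -237259*256/5718017 = -60738304/5718017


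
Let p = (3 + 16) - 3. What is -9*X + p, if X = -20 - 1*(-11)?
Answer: 97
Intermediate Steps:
X = -9 (X = -20 + 11 = -9)
p = 16 (p = 19 - 3 = 16)
-9*X + p = -9*(-9) + 16 = 81 + 16 = 97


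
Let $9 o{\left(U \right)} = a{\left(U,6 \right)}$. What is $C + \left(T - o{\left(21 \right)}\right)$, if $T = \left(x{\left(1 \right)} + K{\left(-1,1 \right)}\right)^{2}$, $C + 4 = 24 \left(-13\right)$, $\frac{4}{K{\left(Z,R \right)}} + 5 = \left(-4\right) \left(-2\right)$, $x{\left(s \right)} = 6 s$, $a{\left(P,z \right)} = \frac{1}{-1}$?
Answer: $- \frac{2359}{9} \approx -262.11$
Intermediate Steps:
$a{\left(P,z \right)} = -1$
$o{\left(U \right)} = - \frac{1}{9}$ ($o{\left(U \right)} = \frac{1}{9} \left(-1\right) = - \frac{1}{9}$)
$K{\left(Z,R \right)} = \frac{4}{3}$ ($K{\left(Z,R \right)} = \frac{4}{-5 - -8} = \frac{4}{-5 + 8} = \frac{4}{3}$)
$C = -316$ ($C = -4 + 24 \left(-13\right) = -4 - 312 = -316$)
$T = \frac{484}{9}$ ($T = \left(6 \cdot 1 + \frac{4}{3}\right)^{2} = \left(6 + \frac{4}{3}\right)^{2} = \left(\frac{22}{3}\right)^{2} = \frac{484}{9} \approx 53.778$)
$C + \left(T - o{\left(21 \right)}\right) = -316 + \left(\frac{484}{9} - - \frac{1}{9}\right) = -316 + \left(\frac{484}{9} + \frac{1}{9}\right) = -316 + \frac{485}{9} = - \frac{2359}{9}$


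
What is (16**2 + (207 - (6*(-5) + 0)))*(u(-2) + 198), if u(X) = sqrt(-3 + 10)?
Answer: 97614 + 493*sqrt(7) ≈ 98918.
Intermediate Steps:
u(X) = sqrt(7)
(16**2 + (207 - (6*(-5) + 0)))*(u(-2) + 198) = (16**2 + (207 - (6*(-5) + 0)))*(sqrt(7) + 198) = (256 + (207 - (-30 + 0)))*(198 + sqrt(7)) = (256 + (207 - 1*(-30)))*(198 + sqrt(7)) = (256 + (207 + 30))*(198 + sqrt(7)) = (256 + 237)*(198 + sqrt(7)) = 493*(198 + sqrt(7)) = 97614 + 493*sqrt(7)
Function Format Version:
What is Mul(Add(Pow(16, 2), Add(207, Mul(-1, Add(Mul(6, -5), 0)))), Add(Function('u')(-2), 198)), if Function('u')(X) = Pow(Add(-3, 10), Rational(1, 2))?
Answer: Add(97614, Mul(493, Pow(7, Rational(1, 2)))) ≈ 98918.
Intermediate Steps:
Function('u')(X) = Pow(7, Rational(1, 2))
Mul(Add(Pow(16, 2), Add(207, Mul(-1, Add(Mul(6, -5), 0)))), Add(Function('u')(-2), 198)) = Mul(Add(Pow(16, 2), Add(207, Mul(-1, Add(Mul(6, -5), 0)))), Add(Pow(7, Rational(1, 2)), 198)) = Mul(Add(256, Add(207, Mul(-1, Add(-30, 0)))), Add(198, Pow(7, Rational(1, 2)))) = Mul(Add(256, Add(207, Mul(-1, -30))), Add(198, Pow(7, Rational(1, 2)))) = Mul(Add(256, Add(207, 30)), Add(198, Pow(7, Rational(1, 2)))) = Mul(Add(256, 237), Add(198, Pow(7, Rational(1, 2)))) = Mul(493, Add(198, Pow(7, Rational(1, 2)))) = Add(97614, Mul(493, Pow(7, Rational(1, 2))))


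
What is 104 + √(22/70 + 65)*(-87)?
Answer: 104 - 261*√8890/35 ≈ -599.11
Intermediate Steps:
104 + √(22/70 + 65)*(-87) = 104 + √(22*(1/70) + 65)*(-87) = 104 + √(11/35 + 65)*(-87) = 104 + √(2286/35)*(-87) = 104 + (3*√8890/35)*(-87) = 104 - 261*√8890/35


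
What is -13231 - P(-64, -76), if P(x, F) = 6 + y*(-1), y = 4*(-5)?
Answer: -13257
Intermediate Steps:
y = -20
P(x, F) = 26 (P(x, F) = 6 - 20*(-1) = 6 + 20 = 26)
-13231 - P(-64, -76) = -13231 - 1*26 = -13231 - 26 = -13257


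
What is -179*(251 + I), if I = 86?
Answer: -60323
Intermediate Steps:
-179*(251 + I) = -179*(251 + 86) = -179*337 = -1*60323 = -60323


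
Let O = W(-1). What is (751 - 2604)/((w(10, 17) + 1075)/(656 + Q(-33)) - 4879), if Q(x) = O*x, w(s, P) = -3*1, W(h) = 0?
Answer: 75973/199972 ≈ 0.37992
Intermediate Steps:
O = 0
w(s, P) = -3
Q(x) = 0 (Q(x) = 0*x = 0)
(751 - 2604)/((w(10, 17) + 1075)/(656 + Q(-33)) - 4879) = (751 - 2604)/((-3 + 1075)/(656 + 0) - 4879) = -1853/(1072/656 - 4879) = -1853/(1072*(1/656) - 4879) = -1853/(67/41 - 4879) = -1853/(-199972/41) = -1853*(-41/199972) = 75973/199972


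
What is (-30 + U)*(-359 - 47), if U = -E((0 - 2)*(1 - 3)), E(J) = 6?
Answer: 14616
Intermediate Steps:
U = -6 (U = -1*6 = -6)
(-30 + U)*(-359 - 47) = (-30 - 6)*(-359 - 47) = -36*(-406) = 14616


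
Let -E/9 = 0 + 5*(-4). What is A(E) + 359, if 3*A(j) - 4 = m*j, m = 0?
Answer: 1081/3 ≈ 360.33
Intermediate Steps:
E = 180 (E = -9*(0 + 5*(-4)) = -9*(0 - 20) = -9*(-20) = 180)
A(j) = 4/3 (A(j) = 4/3 + (0*j)/3 = 4/3 + (⅓)*0 = 4/3 + 0 = 4/3)
A(E) + 359 = 4/3 + 359 = 1081/3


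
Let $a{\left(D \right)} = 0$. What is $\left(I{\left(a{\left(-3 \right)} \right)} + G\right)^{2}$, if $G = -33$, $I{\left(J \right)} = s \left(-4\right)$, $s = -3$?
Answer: $441$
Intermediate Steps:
$I{\left(J \right)} = 12$ ($I{\left(J \right)} = \left(-3\right) \left(-4\right) = 12$)
$\left(I{\left(a{\left(-3 \right)} \right)} + G\right)^{2} = \left(12 - 33\right)^{2} = \left(-21\right)^{2} = 441$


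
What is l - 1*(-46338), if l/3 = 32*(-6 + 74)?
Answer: 52866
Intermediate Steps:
l = 6528 (l = 3*(32*(-6 + 74)) = 3*(32*68) = 3*2176 = 6528)
l - 1*(-46338) = 6528 - 1*(-46338) = 6528 + 46338 = 52866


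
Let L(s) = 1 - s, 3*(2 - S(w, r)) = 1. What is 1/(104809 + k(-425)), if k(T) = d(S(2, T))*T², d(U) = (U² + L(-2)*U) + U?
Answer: 9/16296406 ≈ 5.5227e-7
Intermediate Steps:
S(w, r) = 5/3 (S(w, r) = 2 - ⅓*1 = 2 - ⅓ = 5/3)
d(U) = U² + 4*U (d(U) = (U² + (1 - 1*(-2))*U) + U = (U² + (1 + 2)*U) + U = (U² + 3*U) + U = U² + 4*U)
k(T) = 85*T²/9 (k(T) = (5*(4 + 5/3)/3)*T² = ((5/3)*(17/3))*T² = 85*T²/9)
1/(104809 + k(-425)) = 1/(104809 + (85/9)*(-425)²) = 1/(104809 + (85/9)*180625) = 1/(104809 + 15353125/9) = 1/(16296406/9) = 9/16296406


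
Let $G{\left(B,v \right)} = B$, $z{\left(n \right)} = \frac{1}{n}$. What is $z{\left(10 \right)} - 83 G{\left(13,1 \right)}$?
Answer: $- \frac{10789}{10} \approx -1078.9$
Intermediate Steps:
$z{\left(10 \right)} - 83 G{\left(13,1 \right)} = \frac{1}{10} - 1079 = - \frac{10789}{10}$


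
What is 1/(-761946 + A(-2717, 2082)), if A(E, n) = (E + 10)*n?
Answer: -1/6397920 ≈ -1.5630e-7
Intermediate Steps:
A(E, n) = n*(10 + E) (A(E, n) = (10 + E)*n = n*(10 + E))
1/(-761946 + A(-2717, 2082)) = 1/(-761946 + 2082*(10 - 2717)) = 1/(-761946 + 2082*(-2707)) = 1/(-761946 - 5635974) = 1/(-6397920) = -1/6397920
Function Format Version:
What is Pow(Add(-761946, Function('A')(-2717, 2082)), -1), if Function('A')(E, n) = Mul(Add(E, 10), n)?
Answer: Rational(-1, 6397920) ≈ -1.5630e-7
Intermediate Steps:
Function('A')(E, n) = Mul(n, Add(10, E)) (Function('A')(E, n) = Mul(Add(10, E), n) = Mul(n, Add(10, E)))
Pow(Add(-761946, Function('A')(-2717, 2082)), -1) = Pow(Add(-761946, Mul(2082, Add(10, -2717))), -1) = Pow(Add(-761946, Mul(2082, -2707)), -1) = Pow(Add(-761946, -5635974), -1) = Pow(-6397920, -1) = Rational(-1, 6397920)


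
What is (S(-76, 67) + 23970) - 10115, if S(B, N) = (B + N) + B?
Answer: 13770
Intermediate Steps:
S(B, N) = N + 2*B
(S(-76, 67) + 23970) - 10115 = ((67 + 2*(-76)) + 23970) - 10115 = ((67 - 152) + 23970) - 10115 = (-85 + 23970) - 10115 = 23885 - 10115 = 13770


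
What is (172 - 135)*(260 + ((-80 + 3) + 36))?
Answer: 8103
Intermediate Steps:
(172 - 135)*(260 + ((-80 + 3) + 36)) = 37*(260 + (-77 + 36)) = 37*(260 - 41) = 37*219 = 8103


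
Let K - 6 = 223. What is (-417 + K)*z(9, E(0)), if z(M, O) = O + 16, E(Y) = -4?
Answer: -2256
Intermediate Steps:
K = 229 (K = 6 + 223 = 229)
z(M, O) = 16 + O
(-417 + K)*z(9, E(0)) = (-417 + 229)*(16 - 4) = -188*12 = -2256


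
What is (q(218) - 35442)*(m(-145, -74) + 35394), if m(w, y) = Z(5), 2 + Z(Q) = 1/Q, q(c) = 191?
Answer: -6238052211/5 ≈ -1.2476e+9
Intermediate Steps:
Z(Q) = -2 + 1/Q
m(w, y) = -9/5 (m(w, y) = -2 + 1/5 = -2 + ⅕ = -9/5)
(q(218) - 35442)*(m(-145, -74) + 35394) = (191 - 35442)*(-9/5 + 35394) = -35251*176961/5 = -6238052211/5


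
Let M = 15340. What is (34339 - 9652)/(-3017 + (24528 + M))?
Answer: 24687/36851 ≈ 0.66991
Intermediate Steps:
(34339 - 9652)/(-3017 + (24528 + M)) = (34339 - 9652)/(-3017 + (24528 + 15340)) = 24687/(-3017 + 39868) = 24687/36851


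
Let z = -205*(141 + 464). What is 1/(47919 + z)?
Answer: -1/76106 ≈ -1.3140e-5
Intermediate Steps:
z = -124025 (z = -205*605 = -124025)
1/(47919 + z) = 1/(47919 - 124025) = 1/(-76106) = -1/76106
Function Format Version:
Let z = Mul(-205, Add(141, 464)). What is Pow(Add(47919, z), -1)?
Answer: Rational(-1, 76106) ≈ -1.3140e-5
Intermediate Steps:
z = -124025 (z = Mul(-205, 605) = -124025)
Pow(Add(47919, z), -1) = Pow(Add(47919, -124025), -1) = Pow(-76106, -1) = Rational(-1, 76106)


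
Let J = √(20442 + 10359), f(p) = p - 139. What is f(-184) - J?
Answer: -323 - √30801 ≈ -498.50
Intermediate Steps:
f(p) = -139 + p
J = √30801 ≈ 175.50
f(-184) - J = (-139 - 184) - √30801 = -323 - √30801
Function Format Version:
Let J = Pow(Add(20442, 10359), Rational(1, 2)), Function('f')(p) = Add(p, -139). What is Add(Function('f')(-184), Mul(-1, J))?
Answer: Add(-323, Mul(-1, Pow(30801, Rational(1, 2)))) ≈ -498.50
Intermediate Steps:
Function('f')(p) = Add(-139, p)
J = Pow(30801, Rational(1, 2)) ≈ 175.50
Add(Function('f')(-184), Mul(-1, J)) = Add(Add(-139, -184), Mul(-1, Pow(30801, Rational(1, 2)))) = Add(-323, Mul(-1, Pow(30801, Rational(1, 2))))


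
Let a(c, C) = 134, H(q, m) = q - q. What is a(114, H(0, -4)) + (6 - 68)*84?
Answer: -5074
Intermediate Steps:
H(q, m) = 0
a(114, H(0, -4)) + (6 - 68)*84 = 134 + (6 - 68)*84 = 134 - 62*84 = 134 - 5208 = -5074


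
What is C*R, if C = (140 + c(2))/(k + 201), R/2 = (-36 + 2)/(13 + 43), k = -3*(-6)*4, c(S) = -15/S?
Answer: -4505/7644 ≈ -0.58935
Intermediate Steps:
k = 72 (k = 18*4 = 72)
R = -17/14 (R = 2*((-36 + 2)/(13 + 43)) = 2*(-34/56) = 2*(-34*1/56) = 2*(-17/28) = -17/14 ≈ -1.2143)
C = 265/546 (C = (140 - 15/2)/(72 + 201) = (140 - 15*½)/273 = (140 - 15/2)*(1/273) = (265/2)*(1/273) = 265/546 ≈ 0.48535)
C*R = (265/546)*(-17/14) = -4505/7644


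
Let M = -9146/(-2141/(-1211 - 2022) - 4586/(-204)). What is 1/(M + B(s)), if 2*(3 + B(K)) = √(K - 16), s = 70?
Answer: -5153797715868142/2052075196330036935 - 58242096985801*√6/6156225588990110805 ≈ -0.0025347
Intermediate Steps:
B(K) = -3 + √(-16 + K)/2 (B(K) = -3 + √(K - 16)/2 = -3 + √(-16 + K)/2)
M = -3016039836/7631651 (M = -9146/(-2141/(-3233) - 4586*(-1/204)) = -9146/(-2141*(-1/3233) + 2293/102) = -9146/(2141/3233 + 2293/102) = -9146/7631651/329766 = -9146*329766/7631651 = -3016039836/7631651 ≈ -395.20)
1/(M + B(s)) = 1/(-3016039836/7631651 + (-3 + √(-16 + 70)/2)) = 1/(-3016039836/7631651 + (-3 + √54/2)) = 1/(-3016039836/7631651 + (-3 + (3*√6)/2)) = 1/(-3016039836/7631651 + (-3 + 3*√6/2)) = 1/(-3038934789/7631651 + 3*√6/2)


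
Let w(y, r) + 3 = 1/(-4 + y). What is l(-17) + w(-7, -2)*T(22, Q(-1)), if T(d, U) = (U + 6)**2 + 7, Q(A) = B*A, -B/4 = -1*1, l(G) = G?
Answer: -51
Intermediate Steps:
B = 4 (B = -(-4) = -4*(-1) = 4)
Q(A) = 4*A
w(y, r) = -3 + 1/(-4 + y)
T(d, U) = 7 + (6 + U)**2 (T(d, U) = (6 + U)**2 + 7 = 7 + (6 + U)**2)
l(-17) + w(-7, -2)*T(22, Q(-1)) = -17 + ((13 - 3*(-7))/(-4 - 7))*(7 + (6 + 4*(-1))**2) = -17 + ((13 + 21)/(-11))*(7 + (6 - 4)**2) = -17 + (-1/11*34)*(7 + 2**2) = -17 - 34*(7 + 4)/11 = -17 - 34/11*11 = -17 - 34 = -51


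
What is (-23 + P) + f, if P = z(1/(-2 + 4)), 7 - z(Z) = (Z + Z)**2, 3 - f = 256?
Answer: -270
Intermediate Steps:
f = -253 (f = 3 - 1*256 = 3 - 256 = -253)
z(Z) = 7 - 4*Z**2 (z(Z) = 7 - (Z + Z)**2 = 7 - (2*Z)**2 = 7 - 4*Z**2)
P = 6 (P = 7 - 4/(-2 + 4)**2 = 7 - 4*(1/2)**2 = 7 - 4*1/4 = 7 - 1 = 6)
(-23 + P) + f = (-23 + 6) - 253 = -17 - 253 = -270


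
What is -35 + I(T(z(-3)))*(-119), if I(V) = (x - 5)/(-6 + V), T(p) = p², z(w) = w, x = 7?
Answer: -343/3 ≈ -114.33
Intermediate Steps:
I(V) = 2/(-6 + V) (I(V) = (7 - 5)/(-6 + V) = 2/(-6 + V))
-35 + I(T(z(-3)))*(-119) = -35 + (2/(-6 + (-3)²))*(-119) = -35 + (2/(-6 + 9))*(-119) = -35 + (2/3)*(-119) = -35 + (2*(⅓))*(-119) = -35 + (⅔)*(-119) = -35 - 238/3 = -343/3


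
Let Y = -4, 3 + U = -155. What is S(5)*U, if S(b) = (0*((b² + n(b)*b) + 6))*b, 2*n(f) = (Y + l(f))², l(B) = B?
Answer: 0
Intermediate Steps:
U = -158 (U = -3 - 155 = -158)
n(f) = (-4 + f)²/2
S(b) = 0 (S(b) = (0*((b² + ((-4 + b)²/2)*b) + 6))*b = (0*((b² + b*(-4 + b)²/2) + 6))*b = (0*(6 + b² + b*(-4 + b)²/2))*b = 0*b = 0)
S(5)*U = 0*(-158) = 0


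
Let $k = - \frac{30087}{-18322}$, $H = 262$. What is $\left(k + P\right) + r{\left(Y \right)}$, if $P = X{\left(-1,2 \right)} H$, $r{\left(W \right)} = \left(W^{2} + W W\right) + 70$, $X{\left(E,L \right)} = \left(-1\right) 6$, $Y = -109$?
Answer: $\frac{407877807}{18322} \approx 22262.0$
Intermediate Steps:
$X{\left(E,L \right)} = -6$
$r{\left(W \right)} = 70 + 2 W^{2}$ ($r{\left(W \right)} = \left(W^{2} + W^{2}\right) + 70 = 2 W^{2} + 70 = 70 + 2 W^{2}$)
$k = \frac{30087}{18322}$ ($k = \left(-30087\right) \left(- \frac{1}{18322}\right) = \frac{30087}{18322} \approx 1.6421$)
$P = -1572$ ($P = \left(-6\right) 262 = -1572$)
$\left(k + P\right) + r{\left(Y \right)} = \left(\frac{30087}{18322} - 1572\right) + \left(70 + 2 \left(-109\right)^{2}\right) = - \frac{28772097}{18322} + \left(70 + 2 \cdot 11881\right) = - \frac{28772097}{18322} + \left(70 + 23762\right) = - \frac{28772097}{18322} + 23832 = \frac{407877807}{18322}$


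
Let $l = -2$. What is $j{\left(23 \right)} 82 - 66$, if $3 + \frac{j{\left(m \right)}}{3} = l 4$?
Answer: $-2772$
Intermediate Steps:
$j{\left(m \right)} = -33$ ($j{\left(m \right)} = -9 + 3 \left(\left(-2\right) 4\right) = -9 + 3 \left(-8\right) = -9 - 24 = -33$)
$j{\left(23 \right)} 82 - 66 = \left(-33\right) 82 - 66 = -2706 - 66 = -2772$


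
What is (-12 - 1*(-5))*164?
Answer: -1148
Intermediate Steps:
(-12 - 1*(-5))*164 = (-12 + 5)*164 = -7*164 = -1148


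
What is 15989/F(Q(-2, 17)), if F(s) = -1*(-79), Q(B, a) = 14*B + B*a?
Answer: 15989/79 ≈ 202.39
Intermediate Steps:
F(s) = 79
15989/F(Q(-2, 17)) = 15989/79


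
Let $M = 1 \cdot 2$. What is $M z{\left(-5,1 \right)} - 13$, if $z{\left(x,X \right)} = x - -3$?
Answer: $-17$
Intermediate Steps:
$z{\left(x,X \right)} = 3 + x$ ($z{\left(x,X \right)} = x + 3 = 3 + x$)
$M = 2$
$M z{\left(-5,1 \right)} - 13 = 2 \left(3 - 5\right) - 13 = 2 \left(-2\right) - 13 = -4 - 13 = -17$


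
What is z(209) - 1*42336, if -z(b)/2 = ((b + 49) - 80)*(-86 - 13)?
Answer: -7092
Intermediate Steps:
z(b) = -6138 + 198*b (z(b) = -2*((b + 49) - 80)*(-86 - 13) = -2*((49 + b) - 80)*(-99) = -2*(-31 + b)*(-99) = -2*(3069 - 99*b) = -6138 + 198*b)
z(209) - 1*42336 = (-6138 + 198*209) - 1*42336 = (-6138 + 41382) - 42336 = 35244 - 42336 = -7092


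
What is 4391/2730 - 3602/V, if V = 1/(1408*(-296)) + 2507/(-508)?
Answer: 521627445861721/713101855830 ≈ 731.49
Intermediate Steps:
V = -261209471/52929536 (V = (1/1408)*(-1/296) + 2507*(-1/508) = -1/416768 - 2507/508 = -261209471/52929536 ≈ -4.9350)
4391/2730 - 3602/V = 4391/2730 - 3602/(-261209471/52929536) = 4391*(1/2730) - 3602*(-52929536/261209471) = 4391/2730 + 190652188672/261209471 = 521627445861721/713101855830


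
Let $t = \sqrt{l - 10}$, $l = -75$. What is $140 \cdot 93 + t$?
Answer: $13020 + i \sqrt{85} \approx 13020.0 + 9.2195 i$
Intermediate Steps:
$t = i \sqrt{85}$ ($t = \sqrt{-75 - 10} = \sqrt{-85} = i \sqrt{85} \approx 9.2195 i$)
$140 \cdot 93 + t = 140 \cdot 93 + i \sqrt{85} = 13020 + i \sqrt{85}$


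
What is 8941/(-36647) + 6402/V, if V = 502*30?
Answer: 16660439/91983970 ≈ 0.18112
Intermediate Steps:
V = 15060
8941/(-36647) + 6402/V = 8941/(-36647) + 6402/15060 = 8941*(-1/36647) + 6402*(1/15060) = -8941/36647 + 1067/2510 = 16660439/91983970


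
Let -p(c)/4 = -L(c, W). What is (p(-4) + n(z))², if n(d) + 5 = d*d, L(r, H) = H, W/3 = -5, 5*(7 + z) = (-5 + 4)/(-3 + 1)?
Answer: 3024121/10000 ≈ 302.41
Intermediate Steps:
z = -69/10 (z = -7 + ((-5 + 4)/(-3 + 1))/5 = -7 + (-1/(-2))/5 = -7 + (-1*(-½))/5 = -7 + (⅕)*(½) = -7 + ⅒ = -69/10 ≈ -6.9000)
W = -15 (W = 3*(-5) = -15)
n(d) = -5 + d² (n(d) = -5 + d*d = -5 + d²)
p(c) = -60 (p(c) = -(-4)*(-15) = -4*15 = -60)
(p(-4) + n(z))² = (-60 + (-5 + (-69/10)²))² = (-60 + (-5 + 4761/100))² = (-60 + 4261/100)² = (-1739/100)² = 3024121/10000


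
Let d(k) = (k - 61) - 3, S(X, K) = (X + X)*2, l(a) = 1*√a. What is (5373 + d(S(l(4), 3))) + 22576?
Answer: 27893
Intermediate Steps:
l(a) = √a
S(X, K) = 4*X (S(X, K) = (2*X)*2 = 4*X)
d(k) = -64 + k (d(k) = (-61 + k) - 3 = -64 + k)
(5373 + d(S(l(4), 3))) + 22576 = (5373 + (-64 + 4*√4)) + 22576 = (5373 + (-64 + 4*2)) + 22576 = (5373 + (-64 + 8)) + 22576 = (5373 - 56) + 22576 = 5317 + 22576 = 27893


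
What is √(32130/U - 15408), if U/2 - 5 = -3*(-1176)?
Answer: 3*I*√21363029963/3533 ≈ 124.11*I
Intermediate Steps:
U = 7066 (U = 10 + 2*(-3*(-1176)) = 10 + 2*3528 = 10 + 7056 = 7066)
√(32130/U - 15408) = √(32130/7066 - 15408) = √(32130*(1/7066) - 15408) = √(16065/3533 - 15408) = √(-54420399/3533) = 3*I*√21363029963/3533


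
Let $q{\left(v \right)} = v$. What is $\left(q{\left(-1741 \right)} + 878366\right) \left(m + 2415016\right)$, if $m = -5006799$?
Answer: $-2272021772375$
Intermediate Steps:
$\left(q{\left(-1741 \right)} + 878366\right) \left(m + 2415016\right) = \left(-1741 + 878366\right) \left(-5006799 + 2415016\right) = 876625 \left(-2591783\right) = -2272021772375$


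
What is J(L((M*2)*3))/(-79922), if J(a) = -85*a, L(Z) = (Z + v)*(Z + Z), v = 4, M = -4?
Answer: 40800/39961 ≈ 1.0210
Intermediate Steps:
L(Z) = 2*Z*(4 + Z) (L(Z) = (Z + 4)*(Z + Z) = (4 + Z)*(2*Z) = 2*Z*(4 + Z))
J(L((M*2)*3))/(-79922) = -170*-4*2*3*(4 - 4*2*3)/(-79922) = -170*(-8*3)*(4 - 8*3)*(-1/79922) = -170*(-24)*(4 - 24)*(-1/79922) = -170*(-24)*(-20)*(-1/79922) = -85*960*(-1/79922) = -81600*(-1/79922) = 40800/39961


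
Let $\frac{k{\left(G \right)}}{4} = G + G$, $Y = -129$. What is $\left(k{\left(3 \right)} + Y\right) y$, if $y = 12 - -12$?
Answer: $-2520$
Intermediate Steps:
$y = 24$ ($y = 12 + 12 = 24$)
$k{\left(G \right)} = 8 G$ ($k{\left(G \right)} = 4 \left(G + G\right) = 4 \cdot 2 G = 8 G$)
$\left(k{\left(3 \right)} + Y\right) y = \left(8 \cdot 3 - 129\right) 24 = \left(24 - 129\right) 24 = \left(-105\right) 24 = -2520$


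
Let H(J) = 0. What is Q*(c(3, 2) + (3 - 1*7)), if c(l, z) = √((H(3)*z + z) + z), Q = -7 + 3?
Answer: 8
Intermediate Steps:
Q = -4
c(l, z) = √2*√z (c(l, z) = √((0*z + z) + z) = √((0 + z) + z) = √(z + z) = √(2*z) = √2*√z)
Q*(c(3, 2) + (3 - 1*7)) = -4*(√2*√2 + (3 - 1*7)) = -4*(2 + (3 - 7)) = -4*(2 - 4) = -4*(-2) = 8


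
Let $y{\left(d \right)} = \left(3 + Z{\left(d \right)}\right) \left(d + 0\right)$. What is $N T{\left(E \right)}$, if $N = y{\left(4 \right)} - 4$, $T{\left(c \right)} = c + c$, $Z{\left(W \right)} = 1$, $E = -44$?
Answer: $-1056$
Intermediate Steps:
$T{\left(c \right)} = 2 c$
$y{\left(d \right)} = 4 d$ ($y{\left(d \right)} = \left(3 + 1\right) \left(d + 0\right) = 4 d$)
$N = 12$ ($N = 4 \cdot 4 - 4 = 16 - 4 = 12$)
$N T{\left(E \right)} = 12 \cdot 2 \left(-44\right) = 12 \left(-88\right) = -1056$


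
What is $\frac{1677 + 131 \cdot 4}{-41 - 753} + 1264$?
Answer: $\frac{1001415}{794} \approx 1261.2$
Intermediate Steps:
$\frac{1677 + 131 \cdot 4}{-41 - 753} + 1264 = \frac{1677 + 524}{-794} + 1264 = 2201 \left(- \frac{1}{794}\right) + 1264 = - \frac{2201}{794} + 1264 = \frac{1001415}{794}$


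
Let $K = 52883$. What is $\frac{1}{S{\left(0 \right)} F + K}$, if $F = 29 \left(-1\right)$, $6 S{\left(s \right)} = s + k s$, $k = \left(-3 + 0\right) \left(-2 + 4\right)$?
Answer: $\frac{1}{52883} \approx 1.891 \cdot 10^{-5}$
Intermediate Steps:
$k = -6$ ($k = \left(-3\right) 2 = -6$)
$S{\left(s \right)} = - \frac{5 s}{6}$ ($S{\left(s \right)} = \frac{s - 6 s}{6} = \frac{\left(-5\right) s}{6} = - \frac{5 s}{6}$)
$F = -29$
$\frac{1}{S{\left(0 \right)} F + K} = \frac{1}{\left(- \frac{5}{6}\right) 0 \left(-29\right) + 52883} = \frac{1}{0 \left(-29\right) + 52883} = \frac{1}{0 + 52883} = \frac{1}{52883}$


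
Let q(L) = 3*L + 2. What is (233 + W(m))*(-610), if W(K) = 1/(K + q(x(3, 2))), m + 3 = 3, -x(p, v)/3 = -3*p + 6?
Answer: -4122380/29 ≈ -1.4215e+5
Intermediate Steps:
x(p, v) = -18 + 9*p (x(p, v) = -3*(-3*p + 6) = -3*(6 - 3*p) = -18 + 9*p)
q(L) = 2 + 3*L
m = 0 (m = -3 + 3 = 0)
W(K) = 1/(29 + K) (W(K) = 1/(K + (2 + 3*(-18 + 9*3))) = 1/(K + (2 + 3*(-18 + 27))) = 1/(K + (2 + 3*9)) = 1/(K + (2 + 27)) = 1/(K + 29) = 1/(29 + K))
(233 + W(m))*(-610) = (233 + 1/(29 + 0))*(-610) = (233 + 1/29)*(-610) = (6758/29)*(-610) = -4122380/29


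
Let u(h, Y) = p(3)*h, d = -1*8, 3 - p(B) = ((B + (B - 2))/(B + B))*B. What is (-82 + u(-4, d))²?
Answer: 7396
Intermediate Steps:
p(B) = 4 - B (p(B) = 3 - (B + (B - 2))/(B + B)*B = 3 - (B + (-2 + B))/((2*B))*B = 3 - (-2 + 2*B)*(1/(2*B))*B = 3 - (-2 + 2*B)/(2*B)*B = 3 - (-1 + B) = 3 + (1 - B) = 4 - B)
d = -8
u(h, Y) = h (u(h, Y) = (4 - 1*3)*h = (4 - 3)*h = 1*h = h)
(-82 + u(-4, d))² = (-82 - 4)² = (-86)² = 7396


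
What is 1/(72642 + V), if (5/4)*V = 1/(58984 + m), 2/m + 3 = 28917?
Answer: 4263658445/309720676819518 ≈ 1.3766e-5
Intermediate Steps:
m = 1/14457 (m = 2/(-3 + 28917) = 2/28914 = 2*(1/28914) = 1/14457 ≈ 6.9171e-5)
V = 57828/4263658445 (V = 4/(5*(58984 + 1/14457)) = 4/(5*(852731689/14457)) = (4/5)*(14457/852731689) = 57828/4263658445 ≈ 1.3563e-5)
1/(72642 + V) = 1/(72642 + 57828/4263658445) = 1/(309720676819518/4263658445) = 4263658445/309720676819518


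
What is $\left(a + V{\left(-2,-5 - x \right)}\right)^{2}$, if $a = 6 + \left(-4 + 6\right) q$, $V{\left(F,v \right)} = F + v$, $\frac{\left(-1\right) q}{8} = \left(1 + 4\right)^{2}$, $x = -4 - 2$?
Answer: $156025$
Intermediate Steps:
$x = -6$
$q = -200$ ($q = - 8 \left(1 + 4\right)^{2} = - 8 \cdot 5^{2} = \left(-8\right) 25 = -200$)
$a = -394$ ($a = 6 + \left(-4 + 6\right) \left(-200\right) = 6 + 2 \left(-200\right) = 6 - 400 = -394$)
$\left(a + V{\left(-2,-5 - x \right)}\right)^{2} = \left(-394 - 1\right)^{2} = \left(-395\right)^{2} = 156025$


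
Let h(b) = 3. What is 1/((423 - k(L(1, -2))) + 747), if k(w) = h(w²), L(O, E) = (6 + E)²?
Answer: 1/1167 ≈ 0.00085690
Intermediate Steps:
k(w) = 3
1/((423 - k(L(1, -2))) + 747) = 1/((423 - 1*3) + 747) = 1/((423 - 3) + 747) = 1/(420 + 747) = 1/1167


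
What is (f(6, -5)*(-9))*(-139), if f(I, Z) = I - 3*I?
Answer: -15012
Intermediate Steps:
f(I, Z) = -2*I
(f(6, -5)*(-9))*(-139) = (-2*6*(-9))*(-139) = -12*(-9)*(-139) = 108*(-139) = -15012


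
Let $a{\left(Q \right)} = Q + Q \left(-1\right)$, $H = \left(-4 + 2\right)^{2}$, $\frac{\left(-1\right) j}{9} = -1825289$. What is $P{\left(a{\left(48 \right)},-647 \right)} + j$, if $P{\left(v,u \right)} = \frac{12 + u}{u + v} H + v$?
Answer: $\frac{10628660387}{647} \approx 1.6428 \cdot 10^{7}$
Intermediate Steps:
$j = 16427601$ ($j = \left(-9\right) \left(-1825289\right) = 16427601$)
$H = 4$ ($H = \left(-2\right)^{2} = 4$)
$a{\left(Q \right)} = 0$ ($a{\left(Q \right)} = Q - Q = 0$)
$P{\left(v,u \right)} = v + \frac{4 \left(12 + u\right)}{u + v}$ ($P{\left(v,u \right)} = \frac{12 + u}{u + v} 4 + v = \frac{4 \left(12 + u\right)}{u + v} + v = v + \frac{4 \left(12 + u\right)}{u + v}$)
$P{\left(a{\left(48 \right)},-647 \right)} + j = \frac{48 + 0^{2} + 4 \left(-647\right) - 0}{-647 + 0} + 16427601 = \frac{48 + 0 - 2588 + 0}{-647} + 16427601 = \left(- \frac{1}{647}\right) \left(-2540\right) + 16427601 = \frac{2540}{647} + 16427601 = \frac{10628660387}{647}$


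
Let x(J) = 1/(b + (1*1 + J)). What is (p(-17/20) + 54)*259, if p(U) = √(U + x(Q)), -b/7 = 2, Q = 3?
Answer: 13986 + 259*I*√95/10 ≈ 13986.0 + 252.44*I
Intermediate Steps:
b = -14 (b = -7*2 = -14)
x(J) = 1/(-13 + J) (x(J) = 1/(-14 + (1*1 + J)) = 1/(-14 + (1 + J)) = 1/(-13 + J))
p(U) = √(-⅒ + U) (p(U) = √(U + 1/(-13 + 3)) = √(U + 1/(-10)) = √(U - ⅒) = √(-⅒ + U))
(p(-17/20) + 54)*259 = (√(-10 + 100*(-17/20))/10 + 54)*259 = (√(-10 - 85)/10 + 54)*259 = (√(-95)/10 + 54)*259 = ((I*√95)/10 + 54)*259 = (I*√95/10 + 54)*259 = (54 + I*√95/10)*259 = 13986 + 259*I*√95/10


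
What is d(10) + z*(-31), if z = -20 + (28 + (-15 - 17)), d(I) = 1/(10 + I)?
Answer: 14881/20 ≈ 744.05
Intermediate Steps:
z = -24 (z = -20 + (28 - 32) = -20 - 4 = -24)
d(10) + z*(-31) = 1/(10 + 10) - 24*(-31) = 1/20 + 744 = 14881/20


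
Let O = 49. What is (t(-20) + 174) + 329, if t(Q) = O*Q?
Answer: -477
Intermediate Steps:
t(Q) = 49*Q
(t(-20) + 174) + 329 = (49*(-20) + 174) + 329 = (-980 + 174) + 329 = -806 + 329 = -477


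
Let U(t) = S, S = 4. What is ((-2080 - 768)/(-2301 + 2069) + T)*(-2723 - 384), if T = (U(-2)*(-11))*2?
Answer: 6822972/29 ≈ 2.3528e+5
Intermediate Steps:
U(t) = 4
T = -88 (T = (4*(-11))*2 = -44*2 = -88)
((-2080 - 768)/(-2301 + 2069) + T)*(-2723 - 384) = ((-2080 - 768)/(-2301 + 2069) - 88)*(-2723 - 384) = (-2848/(-232) - 88)*(-3107) = (-2848*(-1/232) - 88)*(-3107) = (356/29 - 88)*(-3107) = -2196/29*(-3107) = 6822972/29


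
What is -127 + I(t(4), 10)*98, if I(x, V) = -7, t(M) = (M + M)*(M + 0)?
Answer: -813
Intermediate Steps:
t(M) = 2*M² (t(M) = (2*M)*M = 2*M²)
-127 + I(t(4), 10)*98 = -127 - 7*98 = -127 - 686 = -813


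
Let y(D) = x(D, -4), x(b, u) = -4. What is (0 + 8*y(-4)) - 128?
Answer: -160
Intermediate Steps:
y(D) = -4
(0 + 8*y(-4)) - 128 = (0 + 8*(-4)) - 128 = (0 - 32) - 128 = -32 - 128 = -160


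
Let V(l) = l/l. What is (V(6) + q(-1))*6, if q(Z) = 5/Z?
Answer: -24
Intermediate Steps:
V(l) = 1
(V(6) + q(-1))*6 = (1 + 5/(-1))*6 = (1 + 5*(-1))*6 = (1 - 5)*6 = -4*6 = -24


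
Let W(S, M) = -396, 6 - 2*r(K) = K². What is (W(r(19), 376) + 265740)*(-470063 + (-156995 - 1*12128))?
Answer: -169604169984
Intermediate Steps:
r(K) = 3 - K²/2
(W(r(19), 376) + 265740)*(-470063 + (-156995 - 1*12128)) = (-396 + 265740)*(-470063 + (-156995 - 1*12128)) = 265344*(-470063 + (-156995 - 12128)) = 265344*(-470063 - 169123) = 265344*(-639186) = -169604169984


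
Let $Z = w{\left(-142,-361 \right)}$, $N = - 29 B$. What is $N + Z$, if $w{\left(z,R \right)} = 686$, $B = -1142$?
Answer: $33804$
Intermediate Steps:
$N = 33118$ ($N = \left(-29\right) \left(-1142\right) = 33118$)
$Z = 686$
$N + Z = 33118 + 686 = 33804$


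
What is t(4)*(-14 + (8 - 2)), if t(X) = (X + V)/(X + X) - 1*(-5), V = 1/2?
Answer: -89/2 ≈ -44.500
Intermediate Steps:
V = ½ ≈ 0.50000
t(X) = 5 + (½ + X)/(2*X) (t(X) = (X + ½)/(X + X) - 1*(-5) = (½ + X)/((2*X)) + 5 = (½ + X)*(1/(2*X)) + 5 = (½ + X)/(2*X) + 5 = 5 + (½ + X)/(2*X))
t(4)*(-14 + (8 - 2)) = ((¼)*(1 + 22*4)/4)*(-14 + (8 - 2)) = ((¼)*(¼)*(1 + 88))*(-14 + 6) = ((¼)*(¼)*89)*(-8) = (89/16)*(-8) = -89/2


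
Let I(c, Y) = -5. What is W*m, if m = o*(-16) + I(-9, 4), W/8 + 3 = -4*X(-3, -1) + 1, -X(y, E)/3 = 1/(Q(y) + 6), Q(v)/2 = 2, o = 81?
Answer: 41632/5 ≈ 8326.4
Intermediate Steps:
Q(v) = 4 (Q(v) = 2*2 = 4)
X(y, E) = -3/10 (X(y, E) = -3/(4 + 6) = -3/10)
W = -32/5 (W = -24 + 8*(-4*(-3/10) + 1) = -24 + 8*(6/5 + 1) = -24 + 8*(11/5) = -24 + 88/5 = -32/5 ≈ -6.4000)
m = -1301 (m = 81*(-16) - 5 = -1296 - 5 = -1301)
W*m = -32/5*(-1301) = 41632/5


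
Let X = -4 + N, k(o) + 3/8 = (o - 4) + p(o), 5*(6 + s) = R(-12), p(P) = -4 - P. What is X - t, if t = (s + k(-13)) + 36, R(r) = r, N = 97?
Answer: 2951/40 ≈ 73.775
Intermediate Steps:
s = -42/5 (s = -6 + (1/5)*(-12) = -6 - 12/5 = -42/5 ≈ -8.4000)
k(o) = -67/8 (k(o) = -3/8 + ((o - 4) + (-4 - o)) = -3/8 + ((-4 + o) + (-4 - o)) = -3/8 - 8 = -67/8)
t = 769/40 (t = (-42/5 - 67/8) + 36 = -671/40 + 36 = 769/40 ≈ 19.225)
X = 93 (X = -4 + 97 = 93)
X - t = 93 - 1*769/40 = 93 - 769/40 = 2951/40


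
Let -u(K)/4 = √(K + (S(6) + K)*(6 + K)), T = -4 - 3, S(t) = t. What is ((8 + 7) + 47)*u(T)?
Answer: -248*I*√6 ≈ -607.47*I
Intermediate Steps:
T = -7
u(K) = -4*√(K + (6 + K)²) (u(K) = -4*√(K + (6 + K)*(6 + K)) = -4*√(K + (6 + K)²))
((8 + 7) + 47)*u(T) = ((8 + 7) + 47)*(-4*√(36 + (-7)² + 13*(-7))) = (15 + 47)*(-4*√(36 + 49 - 91)) = 62*(-4*I*√6) = -248*I*√6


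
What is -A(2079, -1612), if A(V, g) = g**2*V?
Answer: -5402372976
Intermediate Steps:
A(V, g) = V*g**2
-A(2079, -1612) = -2079*(-1612)**2 = -2079*2598544 = -1*5402372976 = -5402372976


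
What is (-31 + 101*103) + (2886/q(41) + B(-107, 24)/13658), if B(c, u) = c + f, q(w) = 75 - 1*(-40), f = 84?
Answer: 16330403583/1570670 ≈ 10397.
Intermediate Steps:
q(w) = 115 (q(w) = 75 + 40 = 115)
B(c, u) = 84 + c (B(c, u) = c + 84 = 84 + c)
(-31 + 101*103) + (2886/q(41) + B(-107, 24)/13658) = (-31 + 101*103) + (2886/115 + (84 - 107)/13658) = (-31 + 10403) + (2886*(1/115) - 23*1/13658) = 10372 + (2886/115 - 23/13658) = 10372 + 39414343/1570670 = 16330403583/1570670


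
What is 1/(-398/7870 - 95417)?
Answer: -3935/375466094 ≈ -1.0480e-5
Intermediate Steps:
1/(-398/7870 - 95417) = 1/(-398*1/7870 - 95417) = 1/(-199/3935 - 95417) = 1/(-375466094/3935) = -3935/375466094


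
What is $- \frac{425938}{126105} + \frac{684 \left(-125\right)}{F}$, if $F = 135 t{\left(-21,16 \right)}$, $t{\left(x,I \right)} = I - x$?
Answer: $- \frac{31875402}{1555295} \approx -20.495$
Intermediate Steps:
$F = 4995$ ($F = 135 \left(16 - -21\right) = 135 \left(16 + 21\right) = 135 \cdot 37 = 4995$)
$- \frac{425938}{126105} + \frac{684 \left(-125\right)}{F} = - \frac{425938}{126105} + \frac{684 \left(-125\right)}{4995} = \left(-425938\right) \frac{1}{126105} - \frac{1900}{111} = - \frac{425938}{126105} - \frac{1900}{111} = - \frac{31875402}{1555295}$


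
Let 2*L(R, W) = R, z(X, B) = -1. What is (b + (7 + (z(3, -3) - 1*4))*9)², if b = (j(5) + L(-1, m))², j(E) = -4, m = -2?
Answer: 23409/16 ≈ 1463.1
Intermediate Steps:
L(R, W) = R/2
b = 81/4 (b = (-4 + (½)*(-1))² = (-4 - ½)² = (-9/2)² = 81/4 ≈ 20.250)
(b + (7 + (z(3, -3) - 1*4))*9)² = (81/4 + (7 + (-1 - 1*4))*9)² = (81/4 + (7 + (-1 - 4))*9)² = (81/4 + (7 - 5)*9)² = (81/4 + 2*9)² = (81/4 + 18)² = (153/4)² = 23409/16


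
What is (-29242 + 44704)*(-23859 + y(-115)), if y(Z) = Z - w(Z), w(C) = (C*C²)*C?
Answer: -2704684149738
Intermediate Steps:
w(C) = C⁴ (w(C) = C³*C = C⁴)
y(Z) = Z - Z⁴
(-29242 + 44704)*(-23859 + y(-115)) = (-29242 + 44704)*(-23859 + (-115 - 1*(-115)⁴)) = 15462*(-23859 + (-115 - 1*174900625)) = 15462*(-23859 + (-115 - 174900625)) = 15462*(-23859 - 174900740) = 15462*(-174924599) = -2704684149738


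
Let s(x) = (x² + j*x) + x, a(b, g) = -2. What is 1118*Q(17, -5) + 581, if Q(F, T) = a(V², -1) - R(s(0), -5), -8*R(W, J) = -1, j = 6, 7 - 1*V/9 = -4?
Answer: -7179/4 ≈ -1794.8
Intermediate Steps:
V = 99 (V = 63 - 9*(-4) = 63 + 36 = 99)
s(x) = x² + 7*x (s(x) = (x² + 6*x) + x = x² + 7*x)
R(W, J) = ⅛ (R(W, J) = -⅛*(-1) = ⅛)
Q(F, T) = -17/8 (Q(F, T) = -2 - 1*⅛ = -2 - ⅛ = -17/8)
1118*Q(17, -5) + 581 = 1118*(-17/8) + 581 = -9503/4 + 581 = -7179/4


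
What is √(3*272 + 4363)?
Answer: √5179 ≈ 71.965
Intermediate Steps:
√(3*272 + 4363) = √(816 + 4363) = √5179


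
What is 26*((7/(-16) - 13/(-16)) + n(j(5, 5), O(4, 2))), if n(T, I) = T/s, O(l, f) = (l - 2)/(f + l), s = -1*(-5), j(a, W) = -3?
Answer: -117/20 ≈ -5.8500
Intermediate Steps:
s = 5
O(l, f) = (-2 + l)/(f + l)
n(T, I) = T/5
26*((7/(-16) - 13/(-16)) + n(j(5, 5), O(4, 2))) = 26*((7/(-16) - 13/(-16)) + (⅕)*(-3)) = 26*((7*(-1/16) - 13*(-1/16)) - ⅗) = 26*((-7/16 + 13/16) - ⅗) = 26*(3/8 - ⅗) = 26*(-9/40) = -117/20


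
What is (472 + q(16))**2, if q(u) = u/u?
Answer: 223729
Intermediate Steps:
q(u) = 1
(472 + q(16))**2 = (472 + 1)**2 = 473**2 = 223729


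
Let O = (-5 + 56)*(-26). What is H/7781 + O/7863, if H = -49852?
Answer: -134101294/20394001 ≈ -6.5755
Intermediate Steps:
O = -1326 (O = 51*(-26) = -1326)
H/7781 + O/7863 = -49852/7781 - 1326/7863 = -49852*1/7781 - 1326*1/7863 = -49852/7781 - 442/2621 = -134101294/20394001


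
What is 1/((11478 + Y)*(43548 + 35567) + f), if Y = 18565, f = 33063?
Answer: 1/2376885008 ≈ 4.2072e-10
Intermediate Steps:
1/((11478 + Y)*(43548 + 35567) + f) = 1/((11478 + 18565)*(43548 + 35567) + 33063) = 1/(30043*79115 + 33063) = 1/(2376851945 + 33063) = 1/2376885008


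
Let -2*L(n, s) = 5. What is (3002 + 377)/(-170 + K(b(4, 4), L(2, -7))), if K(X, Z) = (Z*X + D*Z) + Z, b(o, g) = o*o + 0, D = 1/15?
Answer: -10137/638 ≈ -15.889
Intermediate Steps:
L(n, s) = -5/2 (L(n, s) = -½*5 = -5/2)
D = 1/15 ≈ 0.066667
b(o, g) = o² (b(o, g) = o² + 0 = o²)
K(X, Z) = 16*Z/15 + X*Z (K(X, Z) = (Z*X + Z/15) + Z = (X*Z + Z/15) + Z = (Z/15 + X*Z) + Z = 16*Z/15 + X*Z)
(3002 + 377)/(-170 + K(b(4, 4), L(2, -7))) = (3002 + 377)/(-170 + (1/15)*(-5/2)*(16 + 15*4²)) = 3379/(-170 + (1/15)*(-5/2)*(16 + 15*16)) = 3379/(-170 + (1/15)*(-5/2)*(16 + 240)) = 3379/(-170 + (1/15)*(-5/2)*256) = 3379/(-170 - 128/3) = 3379/(-638/3) = 3379*(-3/638) = -10137/638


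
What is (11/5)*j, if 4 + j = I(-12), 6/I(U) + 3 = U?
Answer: -242/25 ≈ -9.6800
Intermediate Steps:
I(U) = 6/(-3 + U)
j = -22/5 (j = -4 + 6/(-3 - 12) = -4 + 6/(-15) = -4 + 6*(-1/15) = -4 - ⅖ = -22/5 ≈ -4.4000)
(11/5)*j = (11/5)*(-22/5) = -242/25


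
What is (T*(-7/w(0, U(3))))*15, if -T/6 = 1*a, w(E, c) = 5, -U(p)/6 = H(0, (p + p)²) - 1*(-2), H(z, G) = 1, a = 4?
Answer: 504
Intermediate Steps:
U(p) = -18 (U(p) = -6*(1 - 1*(-2)) = -6*(1 + 2) = -6*3 = -18)
T = -24 (T = -6*4 = -24)
(T*(-7/w(0, U(3))))*15 = -(-168)/5*15 = -24*(-7/5)*15 = (168/5)*15 = 504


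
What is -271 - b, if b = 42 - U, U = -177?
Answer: -490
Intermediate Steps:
b = 219 (b = 42 - 1*(-177) = 42 + 177 = 219)
-271 - b = -271 - 1*219 = -271 - 219 = -490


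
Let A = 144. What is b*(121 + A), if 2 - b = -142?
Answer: 38160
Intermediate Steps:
b = 144 (b = 2 - 1*(-142) = 2 + 142 = 144)
b*(121 + A) = 144*(121 + 144) = 144*265 = 38160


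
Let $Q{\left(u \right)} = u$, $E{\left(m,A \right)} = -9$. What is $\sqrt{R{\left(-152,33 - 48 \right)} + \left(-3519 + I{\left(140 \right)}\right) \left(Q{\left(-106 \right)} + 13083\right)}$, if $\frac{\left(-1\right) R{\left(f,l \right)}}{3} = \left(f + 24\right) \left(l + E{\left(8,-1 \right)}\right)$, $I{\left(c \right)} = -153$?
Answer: $6 i \sqrt{1323910} \approx 6903.7 i$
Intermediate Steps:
$R{\left(f,l \right)} = - 3 \left(-9 + l\right) \left(24 + f\right)$ ($R{\left(f,l \right)} = - 3 \left(f + 24\right) \left(l - 9\right) = - 3 \left(24 + f\right) \left(-9 + l\right) = - 3 \left(-9 + l\right) \left(24 + f\right)$)
$\sqrt{R{\left(-152,33 - 48 \right)} + \left(-3519 + I{\left(140 \right)}\right) \left(Q{\left(-106 \right)} + 13083\right)} = \sqrt{\left(648 - 72 \left(33 - 48\right) + 27 \left(-152\right) - - 456 \left(33 - 48\right)\right) + \left(-3519 - 153\right) \left(-106 + 13083\right)} = \sqrt{\left(648 - -1080 - 4104 - \left(-456\right) \left(-15\right)\right) - 47651544} = \sqrt{\left(648 + 1080 - 4104 - 6840\right) - 47651544} = \sqrt{-9216 - 47651544} = \sqrt{-47660760} = 6 i \sqrt{1323910}$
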